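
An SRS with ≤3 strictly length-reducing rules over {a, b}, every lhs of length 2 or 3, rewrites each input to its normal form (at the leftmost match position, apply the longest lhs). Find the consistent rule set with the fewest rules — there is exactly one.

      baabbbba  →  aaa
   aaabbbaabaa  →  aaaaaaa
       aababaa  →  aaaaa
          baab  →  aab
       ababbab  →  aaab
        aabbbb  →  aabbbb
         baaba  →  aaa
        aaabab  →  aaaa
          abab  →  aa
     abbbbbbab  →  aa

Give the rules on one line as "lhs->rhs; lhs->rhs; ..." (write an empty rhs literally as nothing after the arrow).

  | baabbbba => aabbbba => aabbba => aabba => aaba => aaa
  | aaabbbaabaa => aaabbaabaa => aaabaabaa => aaaaabaa => aaaaaaa
  | aababaa => aabaaa => aaaaa
  | baab => aab

ba->a; bab->ba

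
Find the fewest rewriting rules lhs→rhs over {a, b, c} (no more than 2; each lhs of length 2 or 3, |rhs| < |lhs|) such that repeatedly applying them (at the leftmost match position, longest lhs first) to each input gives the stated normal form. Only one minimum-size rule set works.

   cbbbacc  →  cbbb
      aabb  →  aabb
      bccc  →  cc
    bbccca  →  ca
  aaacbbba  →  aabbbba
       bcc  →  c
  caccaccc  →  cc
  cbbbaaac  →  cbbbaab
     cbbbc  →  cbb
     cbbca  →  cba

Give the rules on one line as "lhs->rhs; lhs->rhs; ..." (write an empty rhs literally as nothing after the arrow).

  | cbbbacc => cbbbbc => cbbb
  | aabb
  | bccc => cc
  | bbccca => bcca => ca

ac->b; bc->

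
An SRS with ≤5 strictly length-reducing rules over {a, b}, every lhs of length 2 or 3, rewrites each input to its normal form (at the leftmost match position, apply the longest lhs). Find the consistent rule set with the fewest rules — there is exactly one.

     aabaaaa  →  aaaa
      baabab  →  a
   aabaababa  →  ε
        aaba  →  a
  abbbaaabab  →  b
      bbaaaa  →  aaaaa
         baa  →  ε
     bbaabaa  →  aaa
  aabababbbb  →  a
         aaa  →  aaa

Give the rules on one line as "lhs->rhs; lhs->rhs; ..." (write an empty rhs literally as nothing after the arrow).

  | aabaaaa => aaaa
  | baabab => bab => bb => a
  | aabaababa => aababa => aba => ε
  | aaba => a

ab->b; aba->; baa->; bb->a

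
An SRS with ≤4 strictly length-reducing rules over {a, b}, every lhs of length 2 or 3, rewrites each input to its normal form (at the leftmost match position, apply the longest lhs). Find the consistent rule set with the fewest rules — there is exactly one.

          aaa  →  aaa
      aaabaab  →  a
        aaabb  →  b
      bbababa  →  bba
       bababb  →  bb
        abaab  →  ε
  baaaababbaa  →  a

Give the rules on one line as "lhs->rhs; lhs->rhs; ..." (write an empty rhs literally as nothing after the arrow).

aab->; ab->b; aba->bb; bbb->

  | aaa
  | aaabaab => aaab => a
  | aaabb => ab => b
  | bbababa => bbbbba => bba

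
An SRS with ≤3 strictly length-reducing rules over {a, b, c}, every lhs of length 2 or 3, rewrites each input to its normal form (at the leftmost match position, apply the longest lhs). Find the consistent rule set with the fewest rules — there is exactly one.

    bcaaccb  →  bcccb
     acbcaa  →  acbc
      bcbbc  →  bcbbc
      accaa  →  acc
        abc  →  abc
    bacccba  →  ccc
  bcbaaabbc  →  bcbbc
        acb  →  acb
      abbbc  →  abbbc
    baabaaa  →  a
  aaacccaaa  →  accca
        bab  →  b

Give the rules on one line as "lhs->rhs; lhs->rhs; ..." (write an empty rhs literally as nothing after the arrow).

aa->; ba->

  | bcaaccb => bcccb
  | acbcaa => acbc
  | bcbbc
  | accaa => acc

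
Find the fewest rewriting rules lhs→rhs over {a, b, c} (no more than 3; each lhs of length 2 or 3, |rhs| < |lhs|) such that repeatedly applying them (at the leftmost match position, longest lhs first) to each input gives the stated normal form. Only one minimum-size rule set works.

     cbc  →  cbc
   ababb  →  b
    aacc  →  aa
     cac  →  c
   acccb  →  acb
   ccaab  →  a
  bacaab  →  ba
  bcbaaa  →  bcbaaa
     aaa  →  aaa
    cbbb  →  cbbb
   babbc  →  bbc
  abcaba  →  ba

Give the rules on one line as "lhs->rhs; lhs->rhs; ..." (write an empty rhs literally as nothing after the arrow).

  | cbc
  | ababb => abb => b
  | aacc => aa
  | cac => c

ab->; ca->; cc->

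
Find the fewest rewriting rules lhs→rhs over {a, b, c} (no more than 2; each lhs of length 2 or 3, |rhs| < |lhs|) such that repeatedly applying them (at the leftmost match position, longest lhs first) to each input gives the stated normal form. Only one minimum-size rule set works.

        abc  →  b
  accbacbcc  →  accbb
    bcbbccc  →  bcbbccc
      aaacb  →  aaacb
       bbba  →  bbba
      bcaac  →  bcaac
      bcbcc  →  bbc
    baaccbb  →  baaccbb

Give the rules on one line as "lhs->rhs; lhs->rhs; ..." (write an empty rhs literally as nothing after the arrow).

abc->b; cbc->b

  | abc => b
  | accbacbcc => accbabc => accbb
  | bcbbccc
  | aaacb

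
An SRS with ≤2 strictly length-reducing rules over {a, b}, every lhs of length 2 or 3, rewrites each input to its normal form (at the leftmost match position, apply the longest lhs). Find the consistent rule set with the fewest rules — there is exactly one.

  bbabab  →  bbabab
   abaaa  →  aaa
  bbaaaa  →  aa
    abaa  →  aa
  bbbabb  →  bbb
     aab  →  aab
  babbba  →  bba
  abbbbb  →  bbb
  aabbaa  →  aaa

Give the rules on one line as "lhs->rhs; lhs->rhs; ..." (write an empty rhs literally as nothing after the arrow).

  | bbabab
  | abaaa => aaa
  | bbaaaa => baaa => aa
  | abaa => aa

abb->; baa->a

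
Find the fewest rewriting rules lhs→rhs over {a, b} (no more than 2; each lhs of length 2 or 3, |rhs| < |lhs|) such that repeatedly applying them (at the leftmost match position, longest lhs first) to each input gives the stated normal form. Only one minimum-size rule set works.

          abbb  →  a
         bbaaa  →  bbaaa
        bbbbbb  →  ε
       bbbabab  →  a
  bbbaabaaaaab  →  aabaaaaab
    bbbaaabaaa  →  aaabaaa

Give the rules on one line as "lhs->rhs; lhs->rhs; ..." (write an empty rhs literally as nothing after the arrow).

bab->; bbb->

  | abbb => a
  | bbaaa
  | bbbbbb => bbb => ε
  | bbbabab => abab => a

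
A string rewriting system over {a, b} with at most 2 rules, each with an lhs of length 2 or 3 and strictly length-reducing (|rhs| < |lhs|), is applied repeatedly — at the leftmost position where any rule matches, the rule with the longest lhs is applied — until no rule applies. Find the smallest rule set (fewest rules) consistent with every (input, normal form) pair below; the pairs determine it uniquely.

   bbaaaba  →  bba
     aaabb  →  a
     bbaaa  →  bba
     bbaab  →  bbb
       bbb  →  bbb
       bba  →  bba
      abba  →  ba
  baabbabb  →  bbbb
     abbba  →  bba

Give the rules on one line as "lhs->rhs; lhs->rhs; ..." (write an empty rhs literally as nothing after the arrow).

ab->; baa->b

  | bbaaaba => bbaba => bba
  | aaabb => aab => a
  | bbaaa => bba
  | bbaab => bbb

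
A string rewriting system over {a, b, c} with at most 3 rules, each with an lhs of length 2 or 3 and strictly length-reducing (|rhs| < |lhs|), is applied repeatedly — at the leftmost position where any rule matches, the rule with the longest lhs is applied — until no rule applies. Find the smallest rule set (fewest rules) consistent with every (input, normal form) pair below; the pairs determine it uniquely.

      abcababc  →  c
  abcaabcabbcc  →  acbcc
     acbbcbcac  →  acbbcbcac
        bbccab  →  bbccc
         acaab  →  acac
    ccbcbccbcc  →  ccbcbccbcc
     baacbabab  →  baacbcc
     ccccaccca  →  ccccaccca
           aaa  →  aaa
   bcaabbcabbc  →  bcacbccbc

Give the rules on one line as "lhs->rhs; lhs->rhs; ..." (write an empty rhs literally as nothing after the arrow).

  | abcababc => ababc => cabc => c
  | abcaabcabbcc => aabcabbcc => aabbcc => acbcc
  | acbbcbcac
  | bbccab => bbccc

ab->c; abc->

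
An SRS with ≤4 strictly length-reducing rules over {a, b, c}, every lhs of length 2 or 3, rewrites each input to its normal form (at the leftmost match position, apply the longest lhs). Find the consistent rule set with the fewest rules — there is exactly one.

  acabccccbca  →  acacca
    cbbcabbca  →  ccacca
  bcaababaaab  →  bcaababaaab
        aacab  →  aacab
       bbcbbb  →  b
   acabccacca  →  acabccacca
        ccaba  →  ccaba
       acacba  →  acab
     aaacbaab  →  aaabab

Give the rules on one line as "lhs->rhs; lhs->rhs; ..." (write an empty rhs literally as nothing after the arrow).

  | acabccccbca => acabcccbca => acabccbca => acabcbca => acabbca => acacca
  | cbbcabbca => bbcabbca => ccabbca => ccacca
  | bcaababaaab
  | aacab

bb->c; cb->b; cba->b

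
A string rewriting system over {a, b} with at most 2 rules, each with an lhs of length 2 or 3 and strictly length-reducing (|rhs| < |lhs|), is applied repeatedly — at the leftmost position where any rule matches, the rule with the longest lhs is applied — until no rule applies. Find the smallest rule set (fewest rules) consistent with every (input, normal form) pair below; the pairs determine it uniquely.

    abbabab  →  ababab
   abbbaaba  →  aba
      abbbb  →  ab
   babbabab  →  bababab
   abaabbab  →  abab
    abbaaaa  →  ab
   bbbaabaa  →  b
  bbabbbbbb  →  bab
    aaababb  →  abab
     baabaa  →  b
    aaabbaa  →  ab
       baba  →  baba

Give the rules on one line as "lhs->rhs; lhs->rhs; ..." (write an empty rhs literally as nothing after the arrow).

aa->; bb->b

  | abbabab => ababab
  | abbbaaba => abbaaba => abaaba => abba => aba
  | abbbb => abbb => abb => ab
  | babbabab => bababab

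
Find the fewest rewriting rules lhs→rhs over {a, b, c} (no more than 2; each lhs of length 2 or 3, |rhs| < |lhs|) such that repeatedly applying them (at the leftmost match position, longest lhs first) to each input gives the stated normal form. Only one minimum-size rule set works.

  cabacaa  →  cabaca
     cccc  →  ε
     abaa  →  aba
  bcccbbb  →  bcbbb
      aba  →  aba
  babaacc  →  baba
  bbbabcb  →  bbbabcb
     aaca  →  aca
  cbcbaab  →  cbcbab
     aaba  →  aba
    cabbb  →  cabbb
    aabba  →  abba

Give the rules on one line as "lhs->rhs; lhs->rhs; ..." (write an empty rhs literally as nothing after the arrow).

  | cabacaa => cabaca
  | cccc => cc => ε
  | abaa => aba
  | bcccbbb => bcbbb

aa->a; cc->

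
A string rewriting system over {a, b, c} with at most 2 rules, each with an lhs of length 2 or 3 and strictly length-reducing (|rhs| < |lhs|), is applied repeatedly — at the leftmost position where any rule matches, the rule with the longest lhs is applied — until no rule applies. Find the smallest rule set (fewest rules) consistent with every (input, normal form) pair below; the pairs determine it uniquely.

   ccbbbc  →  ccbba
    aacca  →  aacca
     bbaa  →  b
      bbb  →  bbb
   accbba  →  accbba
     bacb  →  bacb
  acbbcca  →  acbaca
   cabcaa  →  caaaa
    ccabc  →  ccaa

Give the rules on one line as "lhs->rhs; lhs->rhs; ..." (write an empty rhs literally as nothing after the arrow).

baa->; bc->a

  | ccbbbc => ccbba
  | aacca
  | bbaa => b
  | bbb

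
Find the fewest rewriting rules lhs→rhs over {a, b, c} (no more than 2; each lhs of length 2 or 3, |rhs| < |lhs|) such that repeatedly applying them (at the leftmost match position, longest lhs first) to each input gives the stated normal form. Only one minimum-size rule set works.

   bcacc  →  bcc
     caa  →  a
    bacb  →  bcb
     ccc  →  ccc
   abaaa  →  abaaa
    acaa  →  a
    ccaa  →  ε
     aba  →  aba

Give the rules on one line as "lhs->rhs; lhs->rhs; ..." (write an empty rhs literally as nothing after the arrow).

ac->c; ca->

  | bcacc => bcc
  | caa => a
  | bacb => bcb
  | ccc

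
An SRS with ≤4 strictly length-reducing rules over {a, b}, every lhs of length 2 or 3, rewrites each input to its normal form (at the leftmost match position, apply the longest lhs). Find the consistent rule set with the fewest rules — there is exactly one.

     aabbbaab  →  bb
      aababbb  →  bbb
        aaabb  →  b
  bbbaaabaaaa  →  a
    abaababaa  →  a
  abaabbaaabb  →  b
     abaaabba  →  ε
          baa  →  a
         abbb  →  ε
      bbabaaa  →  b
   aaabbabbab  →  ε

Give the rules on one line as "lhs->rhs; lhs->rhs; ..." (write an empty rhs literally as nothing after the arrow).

  | aabbbaab => bbbbaab => bbbab => bb
  | aababbb => bbabbb => bbb
  | aaabb => babb => b
  | bbbaaabaaaa => bbaabaaaa => babaaaa => aaaa => baa => a

aa->b; abb->ba; ba->; bab->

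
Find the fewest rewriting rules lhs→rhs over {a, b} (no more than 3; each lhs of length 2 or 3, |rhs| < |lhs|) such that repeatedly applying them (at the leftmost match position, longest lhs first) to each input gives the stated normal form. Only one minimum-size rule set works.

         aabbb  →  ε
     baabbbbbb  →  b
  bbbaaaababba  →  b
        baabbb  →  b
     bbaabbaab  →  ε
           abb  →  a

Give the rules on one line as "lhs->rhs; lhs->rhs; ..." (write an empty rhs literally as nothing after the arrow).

  | aabbb => aabb => aab => aa => ε
  | baabbbbbb => baabbbbb => baabbbb => baabbb => baabb => baab => baa => b
  | bbbaaaababba => baaaababba => baababba => baaabba => babba => baa => b
  | baabbb => baabb => baab => baa => b

aa->; aab->aa; bb->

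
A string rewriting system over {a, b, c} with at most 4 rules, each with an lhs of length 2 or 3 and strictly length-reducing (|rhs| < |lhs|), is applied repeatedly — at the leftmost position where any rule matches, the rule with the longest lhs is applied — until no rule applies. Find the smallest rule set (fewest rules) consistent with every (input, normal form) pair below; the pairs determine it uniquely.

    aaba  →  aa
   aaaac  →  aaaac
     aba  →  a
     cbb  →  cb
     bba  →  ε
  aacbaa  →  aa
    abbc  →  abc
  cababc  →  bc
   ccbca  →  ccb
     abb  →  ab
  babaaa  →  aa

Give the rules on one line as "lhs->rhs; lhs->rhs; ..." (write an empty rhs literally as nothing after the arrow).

  | aaba => aa
  | aaaac
  | aba => a
  | cbb => cb

ba->; bb->b; ca->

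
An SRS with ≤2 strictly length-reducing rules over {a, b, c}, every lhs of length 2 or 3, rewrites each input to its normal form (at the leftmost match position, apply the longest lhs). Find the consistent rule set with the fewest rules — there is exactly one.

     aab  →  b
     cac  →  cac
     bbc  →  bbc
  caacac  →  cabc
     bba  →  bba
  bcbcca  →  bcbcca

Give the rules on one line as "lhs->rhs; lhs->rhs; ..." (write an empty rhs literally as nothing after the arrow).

aab->b; aca->b

  | aab => b
  | cac
  | bbc
  | caacac => cabc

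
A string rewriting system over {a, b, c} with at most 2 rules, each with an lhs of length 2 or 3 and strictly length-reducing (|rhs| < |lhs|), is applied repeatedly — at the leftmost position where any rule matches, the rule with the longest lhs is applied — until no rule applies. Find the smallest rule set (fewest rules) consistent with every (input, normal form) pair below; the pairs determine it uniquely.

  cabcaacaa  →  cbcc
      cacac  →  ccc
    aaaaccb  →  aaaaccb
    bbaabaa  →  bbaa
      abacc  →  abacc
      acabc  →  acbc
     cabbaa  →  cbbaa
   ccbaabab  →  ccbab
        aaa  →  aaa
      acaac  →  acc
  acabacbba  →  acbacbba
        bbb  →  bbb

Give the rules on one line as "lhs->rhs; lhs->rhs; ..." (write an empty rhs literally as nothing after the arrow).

aab->; ca->c

  | cabcaacaa => cbcaacaa => cbcacaa => cbccaa => cbcca => cbcc
  | cacac => ccac => ccc
  | aaaaccb
  | bbaabaa => bbaa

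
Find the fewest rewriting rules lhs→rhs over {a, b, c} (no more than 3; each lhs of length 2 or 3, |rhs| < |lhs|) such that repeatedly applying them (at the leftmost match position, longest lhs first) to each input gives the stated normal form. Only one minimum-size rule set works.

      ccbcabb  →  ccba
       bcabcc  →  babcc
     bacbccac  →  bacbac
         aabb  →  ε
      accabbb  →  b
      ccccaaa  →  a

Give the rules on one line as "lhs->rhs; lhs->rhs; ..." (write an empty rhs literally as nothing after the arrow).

  | ccbcabb => ccbabb => ccba
  | bcabcc => babcc
  | bacbccac => bacbcac => bacbac
  | aabb => bb => ε

aa->; bb->; ca->a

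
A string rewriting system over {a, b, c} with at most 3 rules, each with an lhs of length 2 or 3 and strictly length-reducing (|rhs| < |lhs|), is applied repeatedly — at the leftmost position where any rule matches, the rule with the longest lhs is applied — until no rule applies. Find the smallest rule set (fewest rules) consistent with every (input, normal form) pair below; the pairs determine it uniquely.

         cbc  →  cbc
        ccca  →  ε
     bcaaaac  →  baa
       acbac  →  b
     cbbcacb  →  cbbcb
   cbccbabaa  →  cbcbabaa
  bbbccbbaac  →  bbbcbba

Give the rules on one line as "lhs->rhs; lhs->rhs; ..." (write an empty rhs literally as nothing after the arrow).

ac->; ca->; cc->c

  | cbc
  | ccca => cca => ca => ε
  | bcaaaac => baaac => baa
  | acbac => bac => b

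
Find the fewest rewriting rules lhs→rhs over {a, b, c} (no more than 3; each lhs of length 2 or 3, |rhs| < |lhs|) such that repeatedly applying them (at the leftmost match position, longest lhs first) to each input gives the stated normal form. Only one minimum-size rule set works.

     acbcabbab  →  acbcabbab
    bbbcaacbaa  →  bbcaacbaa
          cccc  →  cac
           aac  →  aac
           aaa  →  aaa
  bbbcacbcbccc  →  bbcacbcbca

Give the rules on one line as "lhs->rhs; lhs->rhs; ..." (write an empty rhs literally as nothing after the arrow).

  | acbcabbab
  | bbbcaacbaa => bbcaacbaa
  | cccc => cac
  | aac

bbb->bb; ccc->ca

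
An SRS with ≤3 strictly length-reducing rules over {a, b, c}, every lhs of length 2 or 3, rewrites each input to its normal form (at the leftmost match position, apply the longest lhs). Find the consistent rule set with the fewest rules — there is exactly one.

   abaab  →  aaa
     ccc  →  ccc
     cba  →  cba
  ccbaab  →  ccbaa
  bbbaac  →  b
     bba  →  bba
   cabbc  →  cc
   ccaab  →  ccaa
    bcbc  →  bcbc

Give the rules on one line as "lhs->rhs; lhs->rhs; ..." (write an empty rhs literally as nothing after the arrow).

ab->a; ac->c; bbc->

  | abaab => aaab => aaa
  | ccc
  | cba
  | ccbaab => ccbaa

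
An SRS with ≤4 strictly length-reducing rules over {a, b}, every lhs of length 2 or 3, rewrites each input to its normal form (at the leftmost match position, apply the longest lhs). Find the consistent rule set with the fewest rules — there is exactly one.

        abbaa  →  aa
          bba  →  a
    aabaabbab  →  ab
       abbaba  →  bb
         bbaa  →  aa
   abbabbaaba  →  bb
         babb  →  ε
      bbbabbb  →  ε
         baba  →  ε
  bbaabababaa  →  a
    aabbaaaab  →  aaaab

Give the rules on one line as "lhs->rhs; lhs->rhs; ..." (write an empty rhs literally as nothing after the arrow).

aba->bb; abb->bb; bba->a; bbb->

  | abbaa => bbaa => aa
  | bba => a
  | aabaabbab => abbabbab => bbabbab => abbab => bbab => ab
  | abbaba => bbaba => aba => bb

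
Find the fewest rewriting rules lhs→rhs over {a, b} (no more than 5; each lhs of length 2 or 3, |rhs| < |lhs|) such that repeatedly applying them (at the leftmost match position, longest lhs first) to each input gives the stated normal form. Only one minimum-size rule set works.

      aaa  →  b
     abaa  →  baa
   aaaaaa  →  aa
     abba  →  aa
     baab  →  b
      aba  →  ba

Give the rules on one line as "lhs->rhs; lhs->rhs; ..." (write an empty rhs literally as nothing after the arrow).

aaa->bb; ab->b; bb->b; bba->aa

  | aaa => bb => b
  | abaa => baa
  | aaaaaa => bbaaa => aaaa => bba => aa
  | abba => bba => aa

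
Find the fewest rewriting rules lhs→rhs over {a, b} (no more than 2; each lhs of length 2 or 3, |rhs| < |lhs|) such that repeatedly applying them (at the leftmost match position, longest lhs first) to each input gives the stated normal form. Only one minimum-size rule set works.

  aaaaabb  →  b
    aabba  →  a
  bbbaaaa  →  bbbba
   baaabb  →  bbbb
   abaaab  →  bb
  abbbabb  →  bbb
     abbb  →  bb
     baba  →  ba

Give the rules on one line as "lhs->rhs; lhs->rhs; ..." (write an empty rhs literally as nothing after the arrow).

  | aaaaabb => baabb => bab => b
  | aabba => aba => a
  | bbbaaaa => bbbba
  | baaabb => bbbb

aaa->b; ab->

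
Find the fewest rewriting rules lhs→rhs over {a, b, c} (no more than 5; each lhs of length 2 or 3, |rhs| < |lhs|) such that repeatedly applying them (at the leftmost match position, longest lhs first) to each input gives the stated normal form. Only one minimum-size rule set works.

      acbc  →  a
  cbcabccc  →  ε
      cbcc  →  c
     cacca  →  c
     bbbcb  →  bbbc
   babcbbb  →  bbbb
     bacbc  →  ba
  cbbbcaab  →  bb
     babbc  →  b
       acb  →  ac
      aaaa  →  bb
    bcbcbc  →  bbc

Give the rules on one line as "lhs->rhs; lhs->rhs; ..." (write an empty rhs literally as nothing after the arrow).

aa->b; ab->c; cb->c; cc->

  | acbc => acc => a
  | cbcabccc => ccabccc => abccc => cccc => cc => ε
  | cbcc => ccc => c
  | cacca => caa => cb => c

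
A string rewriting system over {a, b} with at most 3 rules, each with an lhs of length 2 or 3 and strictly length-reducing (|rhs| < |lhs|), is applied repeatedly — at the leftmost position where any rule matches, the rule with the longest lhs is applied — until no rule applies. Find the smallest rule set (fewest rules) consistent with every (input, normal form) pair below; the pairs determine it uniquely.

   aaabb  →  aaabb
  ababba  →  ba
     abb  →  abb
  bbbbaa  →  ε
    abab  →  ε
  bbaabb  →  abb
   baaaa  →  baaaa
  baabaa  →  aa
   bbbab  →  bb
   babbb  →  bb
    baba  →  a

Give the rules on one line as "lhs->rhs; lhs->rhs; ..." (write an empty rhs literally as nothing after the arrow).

  | aaabb
  | ababba => babba => ba
  | abb
  | bbbbaa => bba => ε

aba->ba; bab->; bba->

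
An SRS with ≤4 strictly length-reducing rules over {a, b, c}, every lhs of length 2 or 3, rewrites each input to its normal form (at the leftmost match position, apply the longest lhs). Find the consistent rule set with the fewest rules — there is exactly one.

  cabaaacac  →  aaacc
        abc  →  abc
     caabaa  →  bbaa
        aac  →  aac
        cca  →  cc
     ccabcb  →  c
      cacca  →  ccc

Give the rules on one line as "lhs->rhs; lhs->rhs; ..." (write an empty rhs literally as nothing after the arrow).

ca->c; caa->b; cb->

  | cabaaacac => cbaaacac => aaacac => aaacc
  | abc
  | caabaa => bbaa
  | aac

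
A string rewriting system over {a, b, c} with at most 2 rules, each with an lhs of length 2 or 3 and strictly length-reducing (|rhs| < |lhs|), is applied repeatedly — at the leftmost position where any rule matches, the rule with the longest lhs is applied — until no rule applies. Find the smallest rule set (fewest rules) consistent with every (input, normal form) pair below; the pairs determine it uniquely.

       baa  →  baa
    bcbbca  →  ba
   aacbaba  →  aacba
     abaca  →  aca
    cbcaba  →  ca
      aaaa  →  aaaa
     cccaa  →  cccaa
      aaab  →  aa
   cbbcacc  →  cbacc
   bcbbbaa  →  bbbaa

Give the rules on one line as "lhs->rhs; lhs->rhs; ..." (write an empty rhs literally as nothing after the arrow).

  | baa
  | bcbbca => bbca => ba
  | aacbaba => aacba
  | abaca => aca

ab->; bc->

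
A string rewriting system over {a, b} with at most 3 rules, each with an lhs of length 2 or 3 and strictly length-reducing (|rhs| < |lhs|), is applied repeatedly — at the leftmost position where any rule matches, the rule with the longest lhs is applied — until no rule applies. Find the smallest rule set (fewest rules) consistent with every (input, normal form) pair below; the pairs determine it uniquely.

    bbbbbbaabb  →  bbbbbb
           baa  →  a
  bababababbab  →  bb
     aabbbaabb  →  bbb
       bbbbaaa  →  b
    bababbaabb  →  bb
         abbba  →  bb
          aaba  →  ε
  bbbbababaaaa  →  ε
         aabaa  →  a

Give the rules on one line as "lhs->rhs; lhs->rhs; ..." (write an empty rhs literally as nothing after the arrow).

ab->b; ba->

  | bbbbbbaabb => bbbbbabb => bbbbbb
  | baa => a
  | bababababbab => babababbab => bababbab => babbab => bbab => bb
  | aabbbaabb => abbbaabb => bbbaabb => bbabb => bbb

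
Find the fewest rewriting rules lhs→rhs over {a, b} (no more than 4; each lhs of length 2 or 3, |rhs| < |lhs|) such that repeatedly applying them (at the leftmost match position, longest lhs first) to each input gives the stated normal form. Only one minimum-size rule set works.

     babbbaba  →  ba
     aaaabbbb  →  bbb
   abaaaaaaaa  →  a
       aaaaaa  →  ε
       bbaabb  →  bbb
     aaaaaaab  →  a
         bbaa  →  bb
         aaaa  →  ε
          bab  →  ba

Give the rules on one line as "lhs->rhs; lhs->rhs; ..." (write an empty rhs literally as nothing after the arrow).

aa->; aab->; ab->a

  | babbbaba => babbaba => bababa => baaba => ba
  | aaaabbbb => aabbbb => bbb
  | abaaaaaaaa => aaaaaaaaa => aaaaaaa => aaaaa => aaa => a
  | aaaaaa => aaaa => aa => ε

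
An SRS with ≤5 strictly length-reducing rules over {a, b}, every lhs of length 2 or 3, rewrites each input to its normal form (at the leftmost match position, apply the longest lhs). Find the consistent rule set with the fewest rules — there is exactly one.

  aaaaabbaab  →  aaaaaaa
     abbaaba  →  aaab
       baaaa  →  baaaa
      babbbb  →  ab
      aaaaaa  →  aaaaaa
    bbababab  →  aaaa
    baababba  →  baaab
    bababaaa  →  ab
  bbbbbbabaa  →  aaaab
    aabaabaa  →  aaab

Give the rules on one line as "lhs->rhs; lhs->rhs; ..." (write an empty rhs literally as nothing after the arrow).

  | aaaaabbaab => aaaaaabab => aaaaaabb => aaaaaaa
  | abbaaba => aababa => aabba => aaab
  | baaaa
  | babbbb => bbb => ab

aba->ab; bab->; bb->a; bba->ab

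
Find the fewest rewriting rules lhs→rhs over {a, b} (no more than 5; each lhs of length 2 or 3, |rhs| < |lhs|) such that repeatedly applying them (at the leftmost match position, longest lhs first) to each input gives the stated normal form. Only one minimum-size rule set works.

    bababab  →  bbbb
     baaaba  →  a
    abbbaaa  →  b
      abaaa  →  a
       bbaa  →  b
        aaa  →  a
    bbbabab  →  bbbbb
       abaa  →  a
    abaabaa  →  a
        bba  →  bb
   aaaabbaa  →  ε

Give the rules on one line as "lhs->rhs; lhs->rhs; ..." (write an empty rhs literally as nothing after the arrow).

  | bababab => bbabab => bbbab => bbbb
  | baaaba => aba => a
  | abbbaaa => bbaaa => ba => b
  | abaaa => aaa => aa => a

aa->a; ab->; ba->b; baa->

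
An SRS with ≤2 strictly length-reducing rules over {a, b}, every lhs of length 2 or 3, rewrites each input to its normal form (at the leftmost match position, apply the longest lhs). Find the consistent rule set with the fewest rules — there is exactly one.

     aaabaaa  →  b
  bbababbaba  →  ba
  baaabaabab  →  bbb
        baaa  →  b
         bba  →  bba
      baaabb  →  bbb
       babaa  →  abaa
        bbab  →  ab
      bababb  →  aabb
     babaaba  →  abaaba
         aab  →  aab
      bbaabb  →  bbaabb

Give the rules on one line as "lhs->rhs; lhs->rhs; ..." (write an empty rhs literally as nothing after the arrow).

  | aaabaaa => baaa => b
  | bbababbaba => bababbaba => ababbaba => aabbaba => aababa => aaaba => ba
  | baaabaabab => bbaabab => bbaaab => bbb
  | baaa => b

aaa->; bab->ab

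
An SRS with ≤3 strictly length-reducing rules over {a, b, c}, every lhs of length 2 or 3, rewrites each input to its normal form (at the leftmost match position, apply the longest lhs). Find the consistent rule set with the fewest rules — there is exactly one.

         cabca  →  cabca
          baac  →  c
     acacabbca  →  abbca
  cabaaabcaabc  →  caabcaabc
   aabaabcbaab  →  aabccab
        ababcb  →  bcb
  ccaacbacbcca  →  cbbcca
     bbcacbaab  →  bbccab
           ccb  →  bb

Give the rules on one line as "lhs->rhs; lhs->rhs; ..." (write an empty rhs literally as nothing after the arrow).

  | cabca
  | baac => cac => c
  | acacabbca => acabbca => abbca
  | cabaaabcaabc => cacaabcaabc => caabcaabc

ac->; ba->c; ccb->bb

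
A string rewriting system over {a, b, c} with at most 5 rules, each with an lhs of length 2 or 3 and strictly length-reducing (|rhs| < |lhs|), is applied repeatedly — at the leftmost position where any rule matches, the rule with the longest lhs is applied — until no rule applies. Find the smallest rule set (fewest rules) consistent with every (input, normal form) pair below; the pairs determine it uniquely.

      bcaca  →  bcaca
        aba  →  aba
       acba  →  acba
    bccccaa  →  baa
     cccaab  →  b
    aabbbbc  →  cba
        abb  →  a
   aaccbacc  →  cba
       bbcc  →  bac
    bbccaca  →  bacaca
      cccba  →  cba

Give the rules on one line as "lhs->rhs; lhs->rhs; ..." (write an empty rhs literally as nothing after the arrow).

  | bcaca
  | aba
  | acba
  | bccccaa => bccaa => baa

aab->cb; bb->; bbc->ba; cc->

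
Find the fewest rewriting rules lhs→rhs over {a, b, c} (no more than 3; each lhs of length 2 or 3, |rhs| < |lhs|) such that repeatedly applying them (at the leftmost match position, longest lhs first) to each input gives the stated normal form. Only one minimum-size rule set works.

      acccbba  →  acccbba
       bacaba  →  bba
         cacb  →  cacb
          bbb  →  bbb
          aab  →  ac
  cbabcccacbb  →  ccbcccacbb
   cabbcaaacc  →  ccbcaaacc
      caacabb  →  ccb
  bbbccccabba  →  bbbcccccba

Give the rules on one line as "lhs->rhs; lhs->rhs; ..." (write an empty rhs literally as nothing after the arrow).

ab->c; aca->; bab->cb

  | acccbba
  | bacaba => bba
  | cacb
  | bbb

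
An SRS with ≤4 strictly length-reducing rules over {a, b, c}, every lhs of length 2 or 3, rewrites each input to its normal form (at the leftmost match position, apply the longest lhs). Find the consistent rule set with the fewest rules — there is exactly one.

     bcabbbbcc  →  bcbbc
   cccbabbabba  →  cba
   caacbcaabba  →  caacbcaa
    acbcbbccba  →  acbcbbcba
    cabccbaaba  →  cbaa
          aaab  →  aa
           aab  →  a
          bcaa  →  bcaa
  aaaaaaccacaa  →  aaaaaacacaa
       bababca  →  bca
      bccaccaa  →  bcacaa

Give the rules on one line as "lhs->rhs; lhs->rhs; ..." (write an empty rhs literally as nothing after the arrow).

ab->; abb->; cc->c

  | bcabbbbcc => bcbbcc => bcbbc
  | cccbabbabba => ccbabbabba => cbabbabba => cbabba => cba
  | caacbcaabba => caacbcaa
  | acbcbbccba => acbcbbcba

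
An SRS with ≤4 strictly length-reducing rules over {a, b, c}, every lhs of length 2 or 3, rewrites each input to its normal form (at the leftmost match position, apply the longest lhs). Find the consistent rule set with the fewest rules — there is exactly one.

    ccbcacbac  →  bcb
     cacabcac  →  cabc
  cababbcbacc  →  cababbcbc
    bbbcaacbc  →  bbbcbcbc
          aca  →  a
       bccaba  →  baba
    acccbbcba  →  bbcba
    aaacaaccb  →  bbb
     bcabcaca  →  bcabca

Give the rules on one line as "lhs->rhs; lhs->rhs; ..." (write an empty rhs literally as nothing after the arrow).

aa->b; ac->; cc->

  | ccbcacbac => bcacbac => bcbac => bcb
  | cacabcac => cabcac => cabc
  | cababbcbacc => cababbcbc
  | bbbcaacbc => bbbcbcbc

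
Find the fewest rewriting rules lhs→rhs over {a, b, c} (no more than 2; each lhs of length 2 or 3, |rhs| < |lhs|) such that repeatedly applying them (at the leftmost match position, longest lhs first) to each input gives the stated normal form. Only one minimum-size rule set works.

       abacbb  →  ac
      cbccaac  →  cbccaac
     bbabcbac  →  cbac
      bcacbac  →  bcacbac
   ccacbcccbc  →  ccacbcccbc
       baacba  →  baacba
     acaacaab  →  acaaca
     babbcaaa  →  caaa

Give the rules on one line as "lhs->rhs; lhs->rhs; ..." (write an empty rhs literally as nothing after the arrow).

  | abacbb => acbb => ac
  | cbccaac
  | bbabcbac => abcbac => cbac
  | bcacbac

ab->; bb->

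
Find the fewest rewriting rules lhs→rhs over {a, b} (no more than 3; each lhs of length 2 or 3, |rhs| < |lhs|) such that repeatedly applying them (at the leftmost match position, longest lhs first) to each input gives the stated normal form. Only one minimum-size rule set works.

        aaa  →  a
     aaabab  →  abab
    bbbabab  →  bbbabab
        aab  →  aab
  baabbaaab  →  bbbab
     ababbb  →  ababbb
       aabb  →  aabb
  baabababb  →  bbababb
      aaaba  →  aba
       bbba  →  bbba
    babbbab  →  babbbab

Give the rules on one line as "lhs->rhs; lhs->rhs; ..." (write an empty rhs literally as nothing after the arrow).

aaa->a; baa->b

  | aaa => a
  | aaabab => abab
  | bbbabab
  | aab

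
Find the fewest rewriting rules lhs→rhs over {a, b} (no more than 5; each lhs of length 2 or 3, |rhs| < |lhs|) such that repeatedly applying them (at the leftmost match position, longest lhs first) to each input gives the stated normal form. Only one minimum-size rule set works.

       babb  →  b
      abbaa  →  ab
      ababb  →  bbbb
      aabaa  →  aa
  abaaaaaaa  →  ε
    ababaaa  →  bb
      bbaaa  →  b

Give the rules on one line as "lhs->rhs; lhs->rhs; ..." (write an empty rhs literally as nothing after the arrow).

  | babb => b
  | abbaa => aaa => ab
  | ababb => bbbb
  | aabaa => abba => aa

aaa->ab; aba->bb; abb->a; bab->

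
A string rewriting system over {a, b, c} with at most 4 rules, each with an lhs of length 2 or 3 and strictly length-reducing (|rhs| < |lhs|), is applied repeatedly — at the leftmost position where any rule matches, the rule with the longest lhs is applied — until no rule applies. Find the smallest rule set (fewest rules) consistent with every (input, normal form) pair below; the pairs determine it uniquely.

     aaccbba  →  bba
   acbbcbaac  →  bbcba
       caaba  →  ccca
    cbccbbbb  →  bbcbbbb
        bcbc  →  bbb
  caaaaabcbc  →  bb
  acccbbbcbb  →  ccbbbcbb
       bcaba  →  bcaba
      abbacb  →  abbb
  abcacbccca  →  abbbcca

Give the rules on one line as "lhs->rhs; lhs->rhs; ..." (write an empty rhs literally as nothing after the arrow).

aab->cc; ac->; cbc->bb

  | aaccbba => acbba => bba
  | acbbcbaac => bbcbaac => bbcba
  | caaba => ccca
  | cbccbbbb => bbcbbbb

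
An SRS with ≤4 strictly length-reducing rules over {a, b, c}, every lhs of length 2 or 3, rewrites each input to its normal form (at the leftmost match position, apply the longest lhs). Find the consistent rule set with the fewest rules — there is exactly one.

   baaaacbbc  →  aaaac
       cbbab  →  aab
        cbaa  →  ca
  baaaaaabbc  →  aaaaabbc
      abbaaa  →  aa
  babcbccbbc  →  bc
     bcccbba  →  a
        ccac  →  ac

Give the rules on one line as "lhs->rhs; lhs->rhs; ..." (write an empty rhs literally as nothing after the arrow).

ba->; cbb->a; cc->

  | baaaacbbc => aaacbbc => aaaac
  | cbbab => aab
  | cbaa => ca
  | baaaaaabbc => aaaaabbc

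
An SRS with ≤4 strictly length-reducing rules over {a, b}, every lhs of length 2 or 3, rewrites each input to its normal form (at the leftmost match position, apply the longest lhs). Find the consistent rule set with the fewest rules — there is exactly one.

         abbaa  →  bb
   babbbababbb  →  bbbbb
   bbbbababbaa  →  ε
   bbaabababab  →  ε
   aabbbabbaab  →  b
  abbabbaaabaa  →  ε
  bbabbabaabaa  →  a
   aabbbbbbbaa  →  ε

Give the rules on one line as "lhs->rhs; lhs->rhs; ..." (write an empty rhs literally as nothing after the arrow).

  | abbaa => abaa => aaa => bb
  | babbbababbb => aabbababbb => bbababbb => baaabbb => aaabbb => bbbbb
  | bbbbababbaa => bbbaaabbaa => bbaaabbaa => baaabbaa => aaabbaa => bbbbaa => bbbaa => bbaa => baa => aa => ε
  | bbaabababab => baabababab => aabababab => bababab => aaabab => bbbab => bbaa => baa => aa => ε

aa->; aaa->bb; ba->a; bab->aa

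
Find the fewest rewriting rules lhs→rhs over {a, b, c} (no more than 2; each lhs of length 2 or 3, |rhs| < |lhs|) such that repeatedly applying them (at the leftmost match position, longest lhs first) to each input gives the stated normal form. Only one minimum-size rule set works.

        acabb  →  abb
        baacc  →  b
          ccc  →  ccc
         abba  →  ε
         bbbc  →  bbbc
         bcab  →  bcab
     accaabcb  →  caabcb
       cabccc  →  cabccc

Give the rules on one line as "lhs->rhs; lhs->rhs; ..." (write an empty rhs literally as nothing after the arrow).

ac->; bba->c

  | acabb => abb
  | baacc => bac => b
  | ccc
  | abba => ac => ε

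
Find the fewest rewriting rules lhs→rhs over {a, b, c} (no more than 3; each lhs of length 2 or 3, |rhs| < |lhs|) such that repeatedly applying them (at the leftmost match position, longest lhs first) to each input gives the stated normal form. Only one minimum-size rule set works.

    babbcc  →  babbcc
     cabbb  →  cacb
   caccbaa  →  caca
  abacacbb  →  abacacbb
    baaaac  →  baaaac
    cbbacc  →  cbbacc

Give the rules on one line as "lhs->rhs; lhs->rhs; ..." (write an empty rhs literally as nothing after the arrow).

bbb->cb; cba->

  | babbcc
  | cabbb => cacb
  | caccbaa => caca
  | abacacbb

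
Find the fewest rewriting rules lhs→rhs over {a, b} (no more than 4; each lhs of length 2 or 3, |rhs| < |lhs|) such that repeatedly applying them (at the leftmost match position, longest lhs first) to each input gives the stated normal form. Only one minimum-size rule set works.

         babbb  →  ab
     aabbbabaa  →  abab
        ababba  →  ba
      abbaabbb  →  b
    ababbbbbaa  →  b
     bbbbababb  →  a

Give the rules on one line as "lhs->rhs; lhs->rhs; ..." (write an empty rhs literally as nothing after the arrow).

  | babbb => bbb => ab
  | aabbbabaa => bbbabaa => ababaa => abab
  | ababba => abba => ba
  | abbaabbb => baabbb => bbbb => abb => b

aa->; abb->b; bb->a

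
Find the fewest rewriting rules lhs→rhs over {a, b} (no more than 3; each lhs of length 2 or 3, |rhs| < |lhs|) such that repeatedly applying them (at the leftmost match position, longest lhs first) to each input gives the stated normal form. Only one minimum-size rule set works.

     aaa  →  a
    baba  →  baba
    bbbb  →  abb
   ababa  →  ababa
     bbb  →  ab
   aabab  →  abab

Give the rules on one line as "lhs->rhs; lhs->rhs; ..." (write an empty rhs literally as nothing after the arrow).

aa->a; bbb->ab

  | aaa => aa => a
  | baba
  | bbbb => abb
  | ababa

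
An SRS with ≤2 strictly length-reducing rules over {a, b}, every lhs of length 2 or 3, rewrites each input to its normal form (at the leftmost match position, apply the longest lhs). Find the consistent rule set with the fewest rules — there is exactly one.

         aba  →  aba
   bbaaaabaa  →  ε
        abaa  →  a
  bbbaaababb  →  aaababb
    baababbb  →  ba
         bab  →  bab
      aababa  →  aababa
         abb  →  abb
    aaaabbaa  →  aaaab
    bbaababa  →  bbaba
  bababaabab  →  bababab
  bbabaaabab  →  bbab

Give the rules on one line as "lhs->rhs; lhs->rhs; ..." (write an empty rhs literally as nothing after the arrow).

baa->; bbb->

  | aba
  | bbaaaabaa => baabaa => baa => ε
  | abaa => a
  | bbbaaababb => aaababb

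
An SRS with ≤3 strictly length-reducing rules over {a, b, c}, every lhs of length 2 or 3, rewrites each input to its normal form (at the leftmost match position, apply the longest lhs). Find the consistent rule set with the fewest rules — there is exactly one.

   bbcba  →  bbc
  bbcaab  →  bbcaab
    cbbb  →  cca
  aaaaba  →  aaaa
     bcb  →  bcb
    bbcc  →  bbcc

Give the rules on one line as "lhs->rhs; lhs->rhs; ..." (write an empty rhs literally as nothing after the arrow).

  | bbcba => bbc
  | bbcaab
  | cbbb => cca
  | aaaaba => aaaa

ba->; bbb->ca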